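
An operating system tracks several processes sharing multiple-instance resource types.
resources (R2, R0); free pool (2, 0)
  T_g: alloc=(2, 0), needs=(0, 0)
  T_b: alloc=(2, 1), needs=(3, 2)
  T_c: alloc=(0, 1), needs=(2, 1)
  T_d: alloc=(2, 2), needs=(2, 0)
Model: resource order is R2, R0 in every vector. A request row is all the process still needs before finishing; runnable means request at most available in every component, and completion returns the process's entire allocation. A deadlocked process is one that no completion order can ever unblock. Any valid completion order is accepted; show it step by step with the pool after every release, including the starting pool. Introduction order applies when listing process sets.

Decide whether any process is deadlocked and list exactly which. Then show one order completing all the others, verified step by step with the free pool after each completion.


The deadlocked set is empty.
Key observation: there is always a runnable process — T_d first — so the state unwinds completely.
The rest can finish in the order T_d, T_g, T_b, T_c. Check, step by step:
  pool = (2, 0)
  run T_d (needs (2, 0), free (2, 0)); after release of (2, 2) the pool is (4, 2)
  run T_g (needs (0, 0), free (4, 2)); after release of (2, 0) the pool is (6, 2)
  run T_b (needs (3, 2), free (6, 2)); after release of (2, 1) the pool is (8, 3)
  run T_c (needs (2, 1), free (8, 3)); after release of (0, 1) the pool is (8, 4)


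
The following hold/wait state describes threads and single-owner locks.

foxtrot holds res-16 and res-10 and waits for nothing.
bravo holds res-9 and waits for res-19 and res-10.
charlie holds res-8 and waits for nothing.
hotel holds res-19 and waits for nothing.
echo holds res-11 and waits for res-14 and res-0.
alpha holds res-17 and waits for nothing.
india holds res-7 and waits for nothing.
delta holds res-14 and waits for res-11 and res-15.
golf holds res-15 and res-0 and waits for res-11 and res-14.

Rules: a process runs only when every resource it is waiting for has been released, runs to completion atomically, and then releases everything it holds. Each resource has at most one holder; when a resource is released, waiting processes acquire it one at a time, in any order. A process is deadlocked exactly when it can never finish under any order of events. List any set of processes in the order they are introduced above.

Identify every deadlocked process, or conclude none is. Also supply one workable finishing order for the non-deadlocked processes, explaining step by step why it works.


Deadlocked set: echo, delta and golf.
Key observation: the cycle echo -> delta -> echo can never break — each member waits on the next; golf is caught in further circular waits.
A valid finishing order for the others: india, charlie, alpha, foxtrot, hotel, bravo.
Step-by-step check:
  run india (it waits on nothing); releases res-7
  run charlie (it waits on nothing); releases res-8
  run alpha (it waits on nothing); releases res-17
  run foxtrot (it waits on nothing); releases res-16 and res-10
  run hotel (it waits on nothing); releases res-19
  run bravo (all its waits — res-19 and res-10 — are resolved); releases res-9


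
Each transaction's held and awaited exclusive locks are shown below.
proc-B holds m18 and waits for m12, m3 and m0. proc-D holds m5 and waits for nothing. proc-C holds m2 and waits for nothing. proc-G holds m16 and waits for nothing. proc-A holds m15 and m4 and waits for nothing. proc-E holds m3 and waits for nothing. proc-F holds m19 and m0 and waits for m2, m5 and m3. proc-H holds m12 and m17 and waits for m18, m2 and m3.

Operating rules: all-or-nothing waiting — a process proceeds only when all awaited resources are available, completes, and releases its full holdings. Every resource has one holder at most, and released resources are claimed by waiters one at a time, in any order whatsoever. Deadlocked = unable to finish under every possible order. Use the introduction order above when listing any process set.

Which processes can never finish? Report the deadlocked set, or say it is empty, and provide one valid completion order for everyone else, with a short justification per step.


Deadlocked set: proc-B and proc-H.
Key observation: the knot is the closed ring of waits proc-B -> proc-H -> proc-B; no other process is dragged down with it.
One completion order for the rest: proc-C, proc-D, proc-E, proc-A, proc-G, proc-F.
Check, step by step:
  proc-C: no waits; runs immediately, freeing m2
  proc-D: no waits; runs immediately, freeing m5
  proc-E: no waits; runs immediately, freeing m3
  proc-A: no waits; runs immediately, freeing m15 and m4
  proc-G: no waits; runs immediately, freeing m16
  run proc-F (all its waits — m2, m5 and m3 — are resolved); releases m19 and m0


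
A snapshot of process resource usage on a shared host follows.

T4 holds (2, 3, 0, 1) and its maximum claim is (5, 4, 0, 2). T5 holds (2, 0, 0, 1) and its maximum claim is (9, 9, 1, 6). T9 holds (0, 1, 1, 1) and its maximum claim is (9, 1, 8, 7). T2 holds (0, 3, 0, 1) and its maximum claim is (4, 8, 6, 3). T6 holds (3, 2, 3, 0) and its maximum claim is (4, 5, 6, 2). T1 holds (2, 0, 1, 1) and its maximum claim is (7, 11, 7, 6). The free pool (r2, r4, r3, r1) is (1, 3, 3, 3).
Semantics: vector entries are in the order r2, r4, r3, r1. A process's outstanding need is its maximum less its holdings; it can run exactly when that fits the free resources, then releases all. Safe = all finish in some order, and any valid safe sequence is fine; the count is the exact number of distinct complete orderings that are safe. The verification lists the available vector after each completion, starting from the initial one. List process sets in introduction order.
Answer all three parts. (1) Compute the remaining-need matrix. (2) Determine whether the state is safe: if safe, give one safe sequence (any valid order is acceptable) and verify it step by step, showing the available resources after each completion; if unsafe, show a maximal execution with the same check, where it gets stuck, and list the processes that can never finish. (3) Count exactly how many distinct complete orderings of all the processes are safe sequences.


(1) Remaining need (order r2, r4, r3, r1):
  T4: (3, 1, 0, 1)
  T5: (7, 9, 1, 5)
  T9: (9, 0, 7, 6)
  T2: (4, 5, 6, 2)
  T6: (1, 3, 3, 2)
  T1: (5, 11, 6, 5)
(2) SAFE, for example via the order T6, T2, T4, T1, T5, T9.
Key observation: T6 is the earliest step where a requested resource binds exactly: need (1, 3, 3, 2), pool (1, 3, 3, 3) at its turn.
Step-by-step check:
  pool = (1, 3, 3, 3)
  run T6 (needs (1, 3, 3, 2), free (1, 3, 3, 3)); after release of (3, 2, 3, 0) the pool is (4, 5, 6, 3)
  run T2 (needs (4, 5, 6, 2), free (4, 5, 6, 3)); after release of (0, 3, 0, 1) the pool is (4, 8, 6, 4)
  run T4 (needs (3, 1, 0, 1), free (4, 8, 6, 4)); after release of (2, 3, 0, 1) the pool is (6, 11, 6, 5)
  run T1 (needs (5, 11, 6, 5), free (6, 11, 6, 5)); after release of (2, 0, 1, 1) the pool is (8, 11, 7, 6)
  run T5 (needs (7, 9, 1, 5), free (8, 11, 7, 6)); after release of (2, 0, 0, 1) the pool is (10, 11, 7, 7)
  run T9 (needs (9, 0, 7, 6), free (10, 11, 7, 7)); after release of (0, 1, 1, 1) the pool is (10, 12, 8, 8)
(3) The exact count: 2 of the possible complete orderings are safe sequences.


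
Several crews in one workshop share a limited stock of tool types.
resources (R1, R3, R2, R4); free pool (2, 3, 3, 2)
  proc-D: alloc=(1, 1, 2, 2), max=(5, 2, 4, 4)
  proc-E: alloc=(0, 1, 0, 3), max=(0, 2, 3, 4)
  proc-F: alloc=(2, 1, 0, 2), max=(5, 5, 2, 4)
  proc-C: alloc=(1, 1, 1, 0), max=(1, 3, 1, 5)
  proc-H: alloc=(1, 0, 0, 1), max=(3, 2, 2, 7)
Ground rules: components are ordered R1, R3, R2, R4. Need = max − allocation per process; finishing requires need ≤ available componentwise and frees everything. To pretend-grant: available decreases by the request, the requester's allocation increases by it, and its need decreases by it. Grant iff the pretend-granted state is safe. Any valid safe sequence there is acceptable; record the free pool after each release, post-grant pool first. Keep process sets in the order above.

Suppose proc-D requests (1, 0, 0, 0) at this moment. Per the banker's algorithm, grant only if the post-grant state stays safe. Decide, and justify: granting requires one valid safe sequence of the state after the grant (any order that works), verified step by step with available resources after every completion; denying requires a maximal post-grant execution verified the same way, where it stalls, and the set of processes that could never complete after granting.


DENY — the pretend-granted state is unsafe.
Key observation: after proc-E, proc-C the pool peaks at (2, 5, 4, 5), and each blocked process is short somewhere: proc-D on R1; proc-F on R1; proc-H on R4.
After a pretend grant, a maximal execution: proc-E, proc-C — then nothing else fits. Check, step by step:
  pool = (1, 3, 3, 2)
  proc-E needs (0, 1, 3, 1) <= (1, 3, 3, 2) -> finishes; pool += (0, 1, 0, 3) = (1, 4, 3, 5)
  proc-C needs (0, 2, 0, 5) <= (1, 4, 3, 5) -> finishes; pool += (1, 1, 1, 0) = (2, 5, 4, 5)
  proc-D still needs (3, 1, 2, 2) but only (2, 5, 4, 5) is free — short on R1
  proc-F still needs (3, 4, 2, 2) but only (2, 5, 4, 5) is free — short on R1
  proc-H still needs (2, 2, 2, 6) but only (2, 5, 4, 5) is free — short on R4
Post-grant, the permanently blocked set is proc-D, proc-F and proc-H.


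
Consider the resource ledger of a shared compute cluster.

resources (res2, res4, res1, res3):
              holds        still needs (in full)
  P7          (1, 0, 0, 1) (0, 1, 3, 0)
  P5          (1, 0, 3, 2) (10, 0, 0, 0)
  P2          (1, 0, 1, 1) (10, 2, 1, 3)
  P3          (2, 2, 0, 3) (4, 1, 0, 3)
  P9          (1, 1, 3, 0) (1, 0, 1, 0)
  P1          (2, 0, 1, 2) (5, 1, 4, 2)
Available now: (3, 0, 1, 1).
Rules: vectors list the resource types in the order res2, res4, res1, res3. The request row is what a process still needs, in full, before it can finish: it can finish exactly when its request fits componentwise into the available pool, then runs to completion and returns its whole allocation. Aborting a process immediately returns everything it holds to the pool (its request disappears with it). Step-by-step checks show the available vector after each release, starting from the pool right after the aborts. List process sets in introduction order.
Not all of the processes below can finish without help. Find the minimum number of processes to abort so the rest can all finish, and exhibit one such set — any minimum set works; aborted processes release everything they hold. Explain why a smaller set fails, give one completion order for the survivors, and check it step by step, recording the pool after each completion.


The answer: abort P5.
Key observation: aborting P5 returns (1, 0, 3, 2), and P2 — hopeless before — runs at step 5 with the returned capacity in the pool.
No smaller set exists: with zero aborts the deadlock remains.
Survivors finish in the order: P9, P1, P3, P7, P2. Check, step by step (pool after the aborts first):
  pool = (4, 0, 4, 3)
  run P9 (needs (1, 0, 1, 0), free (4, 0, 4, 3)); after release of (1, 1, 3, 0) the pool is (5, 1, 7, 3)
  run P1 (needs (5, 1, 4, 2), free (5, 1, 7, 3)); after release of (2, 0, 1, 2) the pool is (7, 1, 8, 5)
  run P3 (needs (4, 1, 0, 3), free (7, 1, 8, 5)); after release of (2, 2, 0, 3) the pool is (9, 3, 8, 8)
  run P7 (needs (0, 1, 3, 0), free (9, 3, 8, 8)); after release of (1, 0, 0, 1) the pool is (10, 3, 8, 9)
  run P2 (needs (10, 2, 1, 3), free (10, 3, 8, 9)); after release of (1, 0, 1, 1) the pool is (11, 3, 9, 10)


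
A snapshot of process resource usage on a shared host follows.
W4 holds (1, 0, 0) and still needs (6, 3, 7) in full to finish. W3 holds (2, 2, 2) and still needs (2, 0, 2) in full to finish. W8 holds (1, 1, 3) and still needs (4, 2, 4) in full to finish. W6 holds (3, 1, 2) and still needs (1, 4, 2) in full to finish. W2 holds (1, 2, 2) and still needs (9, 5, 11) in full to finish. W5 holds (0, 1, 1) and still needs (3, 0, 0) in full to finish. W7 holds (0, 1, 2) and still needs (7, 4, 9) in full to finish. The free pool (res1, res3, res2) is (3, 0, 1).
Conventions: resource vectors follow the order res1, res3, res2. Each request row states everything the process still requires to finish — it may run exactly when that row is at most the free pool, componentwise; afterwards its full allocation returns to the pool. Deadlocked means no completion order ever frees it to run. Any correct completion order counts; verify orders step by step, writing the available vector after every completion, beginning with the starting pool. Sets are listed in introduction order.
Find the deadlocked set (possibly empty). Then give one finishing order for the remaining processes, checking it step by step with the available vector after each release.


No process is deadlocked.
Key observation: the pool covers W5 at once, and every later process fits after earlier releases.
A valid finishing order for the others: W5, W3, W8, W6, W7, W2, W4. Walking it through:
  pool = (3, 0, 1)
  W5: need (3, 0, 0) fits (3, 0, 1); releases (0, 1, 1), pool now (3, 1, 2)
  W3: need (2, 0, 2) fits (3, 1, 2); releases (2, 2, 2), pool now (5, 3, 4)
  W8: need (4, 2, 4) fits (5, 3, 4); releases (1, 1, 3), pool now (6, 4, 7)
  W6: need (1, 4, 2) fits (6, 4, 7); releases (3, 1, 2), pool now (9, 5, 9)
  W7: need (7, 4, 9) fits (9, 5, 9); releases (0, 1, 2), pool now (9, 6, 11)
  W2: need (9, 5, 11) fits (9, 6, 11); releases (1, 2, 2), pool now (10, 8, 13)
  W4: need (6, 3, 7) fits (10, 8, 13); releases (1, 0, 0), pool now (11, 8, 13)


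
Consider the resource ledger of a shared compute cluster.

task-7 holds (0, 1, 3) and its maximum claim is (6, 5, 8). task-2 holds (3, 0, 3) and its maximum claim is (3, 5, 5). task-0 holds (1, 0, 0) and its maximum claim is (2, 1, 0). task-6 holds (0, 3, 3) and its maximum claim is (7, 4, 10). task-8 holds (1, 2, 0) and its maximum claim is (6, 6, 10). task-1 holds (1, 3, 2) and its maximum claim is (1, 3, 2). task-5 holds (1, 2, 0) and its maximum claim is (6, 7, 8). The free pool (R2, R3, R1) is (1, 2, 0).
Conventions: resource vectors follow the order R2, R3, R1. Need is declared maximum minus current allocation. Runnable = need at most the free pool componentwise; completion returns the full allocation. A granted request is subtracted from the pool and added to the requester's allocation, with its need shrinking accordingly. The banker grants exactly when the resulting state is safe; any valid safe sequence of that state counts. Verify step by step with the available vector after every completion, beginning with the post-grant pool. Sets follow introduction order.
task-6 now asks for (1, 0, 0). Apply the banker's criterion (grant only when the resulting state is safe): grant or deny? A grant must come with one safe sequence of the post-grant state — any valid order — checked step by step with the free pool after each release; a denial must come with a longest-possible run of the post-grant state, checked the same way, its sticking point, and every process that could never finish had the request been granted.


DENY — the pretend-granted state is unsafe.
Key observation: after task-1, task-2, task-0 the pool peaks at (5, 5, 5), and each blocked process is short somewhere: task-7 on R2; task-6 on R2, R1; task-8 on R1; task-5 on R1.
Pretend the grant happened; the run task-1, task-2, task-0 goes as far as possible. Verifying each step:
  pool = (0, 2, 0)
  task-1: need (0, 0, 0) fits (0, 2, 0); releases (1, 3, 2), pool now (1, 5, 2)
  task-2: need (0, 5, 2) fits (1, 5, 2); releases (3, 0, 3), pool now (4, 5, 5)
  task-0: need (1, 1, 0) fits (4, 5, 5); releases (1, 0, 0), pool now (5, 5, 5)
  task-7 still needs (6, 4, 5) but only (5, 5, 5) is free — short on R2
  task-6 still needs (6, 1, 7) but only (5, 5, 5) is free — short on R2 and R1
  task-8 still needs (5, 4, 10) but only (5, 5, 5) is free — short on R1
  task-5 still needs (5, 5, 8) but only (5, 5, 5) is free — short on R1
Processes that could never finish after the grant: task-7, task-6, task-8 and task-5.


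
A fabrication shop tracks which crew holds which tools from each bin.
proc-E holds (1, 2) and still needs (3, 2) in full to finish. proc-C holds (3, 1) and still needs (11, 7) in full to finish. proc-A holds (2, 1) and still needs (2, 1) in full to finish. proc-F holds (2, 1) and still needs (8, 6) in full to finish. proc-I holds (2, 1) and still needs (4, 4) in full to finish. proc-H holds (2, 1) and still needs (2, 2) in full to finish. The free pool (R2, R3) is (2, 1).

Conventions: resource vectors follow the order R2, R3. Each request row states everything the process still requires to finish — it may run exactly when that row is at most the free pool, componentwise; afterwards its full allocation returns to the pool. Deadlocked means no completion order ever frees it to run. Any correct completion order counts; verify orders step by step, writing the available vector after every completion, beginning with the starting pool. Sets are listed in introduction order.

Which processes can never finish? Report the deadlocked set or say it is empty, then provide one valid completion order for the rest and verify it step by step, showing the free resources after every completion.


The deadlocked set is empty.
Key observation: no deadlock: proc-A fits now, and the freed resources carry the rest through.
The rest can finish in the order proc-A, proc-H, proc-E, proc-I, proc-F, proc-C. Verifying each step:
  pool = (2, 1)
  run proc-A (needs (2, 1), free (2, 1)); after release of (2, 1) the pool is (4, 2)
  run proc-H (needs (2, 2), free (4, 2)); after release of (2, 1) the pool is (6, 3)
  run proc-E (needs (3, 2), free (6, 3)); after release of (1, 2) the pool is (7, 5)
  run proc-I (needs (4, 4), free (7, 5)); after release of (2, 1) the pool is (9, 6)
  run proc-F (needs (8, 6), free (9, 6)); after release of (2, 1) the pool is (11, 7)
  run proc-C (needs (11, 7), free (11, 7)); after release of (3, 1) the pool is (14, 8)


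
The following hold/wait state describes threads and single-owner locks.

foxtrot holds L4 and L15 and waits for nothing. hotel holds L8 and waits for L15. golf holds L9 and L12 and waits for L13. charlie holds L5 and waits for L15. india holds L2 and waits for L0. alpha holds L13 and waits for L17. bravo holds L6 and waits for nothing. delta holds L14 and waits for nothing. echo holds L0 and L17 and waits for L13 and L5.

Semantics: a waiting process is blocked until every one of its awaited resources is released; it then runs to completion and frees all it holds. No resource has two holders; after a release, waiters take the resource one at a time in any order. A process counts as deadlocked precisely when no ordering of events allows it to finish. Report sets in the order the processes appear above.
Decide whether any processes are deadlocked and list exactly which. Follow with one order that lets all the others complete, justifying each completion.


Deadlocked: golf, india, alpha and echo.
Key observation: along alpha -> echo -> alpha, each member waits on what the next one holds — a deadlock; golf and india wait into the deadlock from upstream.
One completion order for the rest: foxtrot, charlie, delta, hotel, bravo.
Walking it through:
  foxtrot waits on nothing -> runs at once and releases L4 and L15
  run charlie (all its waits — L15 — are resolved); releases L5
  delta waits on nothing -> runs at once and releases L14
  run hotel (all its waits — L15 — are resolved); releases L8
  bravo waits on nothing -> runs at once and releases L6


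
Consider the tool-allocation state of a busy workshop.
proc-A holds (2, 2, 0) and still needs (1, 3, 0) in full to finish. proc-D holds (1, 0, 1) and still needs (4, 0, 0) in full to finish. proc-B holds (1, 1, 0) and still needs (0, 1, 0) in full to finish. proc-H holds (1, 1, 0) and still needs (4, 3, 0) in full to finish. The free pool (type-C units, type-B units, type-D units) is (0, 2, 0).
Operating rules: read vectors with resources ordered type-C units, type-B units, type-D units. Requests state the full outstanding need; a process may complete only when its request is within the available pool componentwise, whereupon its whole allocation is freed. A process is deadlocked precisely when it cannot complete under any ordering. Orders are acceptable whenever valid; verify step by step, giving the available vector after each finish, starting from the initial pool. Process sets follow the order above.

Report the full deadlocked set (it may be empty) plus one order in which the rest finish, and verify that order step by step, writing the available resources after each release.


The deadlocked set is proc-D and proc-H.
Key observation: the pool after proc-B, proc-A is (3, 5, 0); every surviving request exceeds it in type-C units, so progress ends there.
One completion order for the rest: proc-B, proc-A. Verifying each step:
  pool = (0, 2, 0)
  run proc-B (needs (0, 1, 0), free (0, 2, 0)); after release of (1, 1, 0) the pool is (1, 3, 0)
  run proc-A (needs (1, 3, 0), free (1, 3, 0)); after release of (2, 2, 0) the pool is (3, 5, 0)
The blocked processes can never fit:
  blocked: proc-D wants (4, 0, 0), pool (3, 5, 0) — not enough type-C units
  blocked: proc-H wants (4, 3, 0), pool (3, 5, 0) — not enough type-C units


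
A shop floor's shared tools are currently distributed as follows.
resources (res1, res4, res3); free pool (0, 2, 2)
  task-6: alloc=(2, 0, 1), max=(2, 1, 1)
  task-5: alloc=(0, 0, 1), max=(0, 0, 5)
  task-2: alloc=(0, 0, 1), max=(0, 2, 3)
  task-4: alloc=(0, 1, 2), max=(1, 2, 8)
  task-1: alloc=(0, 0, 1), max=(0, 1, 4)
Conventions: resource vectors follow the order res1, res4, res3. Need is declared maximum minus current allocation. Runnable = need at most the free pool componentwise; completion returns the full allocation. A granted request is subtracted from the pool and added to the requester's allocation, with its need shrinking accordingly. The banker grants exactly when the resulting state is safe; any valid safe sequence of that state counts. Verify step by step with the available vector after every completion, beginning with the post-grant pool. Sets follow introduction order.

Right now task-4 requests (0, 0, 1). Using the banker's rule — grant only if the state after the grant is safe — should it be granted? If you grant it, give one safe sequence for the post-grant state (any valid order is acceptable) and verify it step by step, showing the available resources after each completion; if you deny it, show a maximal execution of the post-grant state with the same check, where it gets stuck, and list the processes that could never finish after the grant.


GRANT. The post-grant state is safe; one safe sequence: task-6, task-2, task-1, task-5, task-4.
Key observation: the grant leaves (0, 2, 1) free — enough for task-6, whose release restarts the cascade.
Verifying the post-grant state step by step:
  pool = (0, 2, 1)
  run task-6 (needs (0, 1, 0), free (0, 2, 1)); after release of (2, 0, 1) the pool is (2, 2, 2)
  run task-2 (needs (0, 2, 2), free (2, 2, 2)); after release of (0, 0, 1) the pool is (2, 2, 3)
  run task-1 (needs (0, 1, 3), free (2, 2, 3)); after release of (0, 0, 1) the pool is (2, 2, 4)
  run task-5 (needs (0, 0, 4), free (2, 2, 4)); after release of (0, 0, 1) the pool is (2, 2, 5)
  run task-4 (needs (1, 1, 5), free (2, 2, 5)); after release of (0, 1, 3) the pool is (2, 3, 8)


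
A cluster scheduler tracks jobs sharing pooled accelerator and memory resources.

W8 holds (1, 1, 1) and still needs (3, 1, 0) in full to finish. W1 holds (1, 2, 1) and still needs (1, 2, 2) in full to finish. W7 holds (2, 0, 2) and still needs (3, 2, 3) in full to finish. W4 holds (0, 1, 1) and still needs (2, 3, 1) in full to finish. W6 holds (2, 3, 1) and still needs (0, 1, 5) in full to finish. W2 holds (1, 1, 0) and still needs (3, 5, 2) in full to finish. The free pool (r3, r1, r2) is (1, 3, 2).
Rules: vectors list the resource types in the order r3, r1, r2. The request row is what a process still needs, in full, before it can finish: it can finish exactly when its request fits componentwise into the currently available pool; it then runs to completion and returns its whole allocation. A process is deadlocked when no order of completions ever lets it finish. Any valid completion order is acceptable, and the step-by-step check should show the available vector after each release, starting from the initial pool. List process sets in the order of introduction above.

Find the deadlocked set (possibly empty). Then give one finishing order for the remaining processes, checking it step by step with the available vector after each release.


Deadlocked: W8, W7, W6 and W2.
Key observation: after W1, W4 the pool peaks at (2, 6, 4), and each blocked process is short somewhere: W8 on r3; W7 on r3; W6 on r2; W2 on r3.
The rest can finish in the order W1, W4. Verifying each step:
  pool = (1, 3, 2)
  W1: need (1, 2, 2) fits (1, 3, 2); releases (1, 2, 1), pool now (2, 5, 3)
  W4: need (2, 3, 1) fits (2, 5, 3); releases (0, 1, 1), pool now (2, 6, 4)
The stuck group stays short no matter what:
  blocked: W8 wants (3, 1, 0), pool (2, 6, 4) — not enough r3
  blocked: W7 wants (3, 2, 3), pool (2, 6, 4) — not enough r3
  blocked: W6 wants (0, 1, 5), pool (2, 6, 4) — not enough r2
  blocked: W2 wants (3, 5, 2), pool (2, 6, 4) — not enough r3


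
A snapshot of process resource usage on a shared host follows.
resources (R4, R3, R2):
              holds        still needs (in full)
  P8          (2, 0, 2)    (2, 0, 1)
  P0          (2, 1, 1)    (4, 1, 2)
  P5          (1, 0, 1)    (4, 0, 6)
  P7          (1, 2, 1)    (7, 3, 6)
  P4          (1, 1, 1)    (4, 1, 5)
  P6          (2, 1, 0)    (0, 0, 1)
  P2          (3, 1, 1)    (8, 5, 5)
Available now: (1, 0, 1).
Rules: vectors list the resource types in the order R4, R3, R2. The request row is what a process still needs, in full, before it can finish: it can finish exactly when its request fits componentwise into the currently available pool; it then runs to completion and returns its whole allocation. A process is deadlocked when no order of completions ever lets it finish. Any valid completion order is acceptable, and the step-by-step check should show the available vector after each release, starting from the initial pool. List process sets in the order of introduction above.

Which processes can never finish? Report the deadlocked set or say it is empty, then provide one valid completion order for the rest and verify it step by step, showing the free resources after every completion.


The deadlocked set is P5, P7, P4 and P2.
Key observation: after P6, P8, P0 complete, (7, 2, 4) is the best the pool ever gets, yet each leftover process wants more R2.
The rest can finish in the order P6, P8, P0. Check, step by step:
  pool = (1, 0, 1)
  run P6 (needs (0, 0, 1), free (1, 0, 1)); after release of (2, 1, 0) the pool is (3, 1, 1)
  run P8 (needs (2, 0, 1), free (3, 1, 1)); after release of (2, 0, 2) the pool is (5, 1, 3)
  run P0 (needs (4, 1, 2), free (5, 1, 3)); after release of (2, 1, 1) the pool is (7, 2, 4)
The stuck group stays short no matter what:
  P5 cannot run: need (4, 0, 6) vs free (7, 2, 4) (insufficient R2)
  P7 cannot run: need (7, 3, 6) vs free (7, 2, 4) (insufficient R3 and R2)
  P4 cannot run: need (4, 1, 5) vs free (7, 2, 4) (insufficient R2)
  P2 cannot run: need (8, 5, 5) vs free (7, 2, 4) (insufficient R4, R3 and R2)


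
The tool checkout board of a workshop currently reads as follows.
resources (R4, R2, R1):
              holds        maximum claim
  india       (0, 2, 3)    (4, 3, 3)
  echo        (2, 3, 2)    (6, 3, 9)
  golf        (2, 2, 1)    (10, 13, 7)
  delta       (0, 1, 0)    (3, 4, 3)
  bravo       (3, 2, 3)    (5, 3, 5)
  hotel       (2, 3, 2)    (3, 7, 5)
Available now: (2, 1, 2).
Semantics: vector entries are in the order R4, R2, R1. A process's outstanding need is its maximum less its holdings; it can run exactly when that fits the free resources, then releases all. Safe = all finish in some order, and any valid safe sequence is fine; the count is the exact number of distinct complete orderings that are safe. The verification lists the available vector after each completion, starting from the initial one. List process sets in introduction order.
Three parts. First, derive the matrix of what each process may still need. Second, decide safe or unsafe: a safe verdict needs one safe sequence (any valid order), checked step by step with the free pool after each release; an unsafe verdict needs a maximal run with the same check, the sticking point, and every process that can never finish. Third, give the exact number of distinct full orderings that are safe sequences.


(1) Remaining need (order R4, R2, R1):
  india: (4, 1, 0)
  echo: (4, 0, 7)
  golf: (8, 11, 6)
  delta: (3, 3, 3)
  bravo: (2, 1, 2)
  hotel: (1, 4, 3)
(2) The state is SAFE; one workable sequence: bravo, india, echo, hotel, golf, delta.
Key observation: bravo is the earliest step where a requested resource binds exactly: need (2, 1, 2), pool (2, 1, 2) at its turn.
Walking it through:
  pool = (2, 1, 2)
  run bravo (needs (2, 1, 2), free (2, 1, 2)); after release of (3, 2, 3) the pool is (5, 3, 5)
  run india (needs (4, 1, 0), free (5, 3, 5)); after release of (0, 2, 3) the pool is (5, 5, 8)
  run echo (needs (4, 0, 7), free (5, 5, 8)); after release of (2, 3, 2) the pool is (7, 8, 10)
  run hotel (needs (1, 4, 3), free (7, 8, 10)); after release of (2, 3, 2) the pool is (9, 11, 12)
  run golf (needs (8, 11, 6), free (9, 11, 12)); after release of (2, 2, 1) the pool is (11, 13, 13)
  run delta (needs (3, 3, 3), free (11, 13, 13)); after release of (0, 1, 0) the pool is (11, 14, 13)
(3) Precisely 12 of the possible complete orderings are safe sequences.


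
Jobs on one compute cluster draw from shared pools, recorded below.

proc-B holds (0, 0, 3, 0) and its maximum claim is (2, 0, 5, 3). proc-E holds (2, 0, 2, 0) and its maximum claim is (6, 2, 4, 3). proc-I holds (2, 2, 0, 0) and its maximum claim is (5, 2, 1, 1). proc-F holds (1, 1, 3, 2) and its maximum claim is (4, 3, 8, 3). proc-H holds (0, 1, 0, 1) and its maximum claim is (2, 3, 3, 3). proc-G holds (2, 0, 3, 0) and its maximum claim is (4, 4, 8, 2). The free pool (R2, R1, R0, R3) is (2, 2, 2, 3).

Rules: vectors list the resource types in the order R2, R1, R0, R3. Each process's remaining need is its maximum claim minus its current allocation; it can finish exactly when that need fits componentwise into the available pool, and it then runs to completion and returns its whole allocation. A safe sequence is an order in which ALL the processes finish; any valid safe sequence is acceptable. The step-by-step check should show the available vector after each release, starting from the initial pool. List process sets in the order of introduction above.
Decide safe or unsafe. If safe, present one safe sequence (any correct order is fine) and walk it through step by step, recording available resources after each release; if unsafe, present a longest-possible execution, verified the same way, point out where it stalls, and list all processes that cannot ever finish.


The state is UNSAFE.
Key observation: after proc-B, proc-H the pool peaks at (2, 3, 5, 4), and each blocked process is short somewhere: proc-E on R2; proc-I on R2; proc-F on R2; proc-G on R1.
The run proc-B, proc-H cannot be extended any further. Check, step by step:
  pool = (2, 2, 2, 3)
  run proc-B (needs (2, 0, 2, 3), free (2, 2, 2, 3)); after release of (0, 0, 3, 0) the pool is (2, 2, 5, 3)
  run proc-H (needs (2, 2, 3, 2), free (2, 2, 5, 3)); after release of (0, 1, 0, 1) the pool is (2, 3, 5, 4)
  blocked: proc-E wants (4, 2, 2, 3), pool (2, 3, 5, 4) — not enough R2
  blocked: proc-I wants (3, 0, 1, 1), pool (2, 3, 5, 4) — not enough R2
  blocked: proc-F wants (3, 2, 5, 1), pool (2, 3, 5, 4) — not enough R2
  blocked: proc-G wants (2, 4, 5, 2), pool (2, 3, 5, 4) — not enough R1
Processes that can never finish: proc-E, proc-I, proc-F and proc-G.


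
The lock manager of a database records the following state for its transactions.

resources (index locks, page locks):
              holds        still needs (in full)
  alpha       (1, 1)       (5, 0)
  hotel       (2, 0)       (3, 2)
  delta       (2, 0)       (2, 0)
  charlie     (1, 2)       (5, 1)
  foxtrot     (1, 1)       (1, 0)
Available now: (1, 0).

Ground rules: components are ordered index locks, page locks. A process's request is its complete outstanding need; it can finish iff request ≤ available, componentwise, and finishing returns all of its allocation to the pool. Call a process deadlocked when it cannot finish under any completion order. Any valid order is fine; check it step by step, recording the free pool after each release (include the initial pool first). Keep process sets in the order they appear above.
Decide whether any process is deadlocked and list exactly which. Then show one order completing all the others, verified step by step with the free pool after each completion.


The deadlocked set is alpha, hotel and charlie.
Key observation: after foxtrot, delta the pool peaks at (4, 1), and each blocked process is short somewhere: alpha on index locks; hotel on page locks; charlie on index locks.
The rest can finish in the order foxtrot, delta. Verifying each step:
  pool = (1, 0)
  foxtrot needs (1, 0) <= (1, 0) -> finishes; pool += (1, 1) = (2, 1)
  delta needs (2, 0) <= (2, 1) -> finishes; pool += (2, 0) = (4, 1)
None of the blocked processes ever fits:
  alpha still needs (5, 0) but only (4, 1) is free — short on index locks
  hotel still needs (3, 2) but only (4, 1) is free — short on page locks
  charlie still needs (5, 1) but only (4, 1) is free — short on index locks


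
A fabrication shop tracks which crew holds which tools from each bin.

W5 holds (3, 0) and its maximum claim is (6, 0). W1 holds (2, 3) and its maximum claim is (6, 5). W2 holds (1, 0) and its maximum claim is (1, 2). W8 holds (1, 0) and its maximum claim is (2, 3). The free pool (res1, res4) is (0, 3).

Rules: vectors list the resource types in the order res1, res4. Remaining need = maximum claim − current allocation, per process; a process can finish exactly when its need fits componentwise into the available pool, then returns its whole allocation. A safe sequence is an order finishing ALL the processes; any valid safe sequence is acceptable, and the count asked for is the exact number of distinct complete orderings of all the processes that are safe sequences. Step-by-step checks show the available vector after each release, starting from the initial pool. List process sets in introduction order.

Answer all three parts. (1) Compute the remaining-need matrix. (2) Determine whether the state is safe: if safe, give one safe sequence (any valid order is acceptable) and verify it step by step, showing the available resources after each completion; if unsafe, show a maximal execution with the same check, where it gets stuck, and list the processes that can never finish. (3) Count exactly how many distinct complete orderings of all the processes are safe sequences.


(1) Need matrix, components ordered res1, res4:
  W5: (3, 0)
  W1: (4, 2)
  W2: (0, 2)
  W8: (1, 3)
(2) The state is UNSAFE.
Key observation: after W2, W8 complete, (2, 3) is the best the pool ever gets, yet each leftover process wants more res1.
The run W2, W8 cannot be extended any further. Check, step by step:
  pool = (0, 3)
  W2: need (0, 2) fits (0, 3); releases (1, 0), pool now (1, 3)
  W8: need (1, 3) fits (1, 3); releases (1, 0), pool now (2, 3)
  W5 cannot run: need (3, 0) vs free (2, 3) (insufficient res1)
  W1 cannot run: need (4, 2) vs free (2, 3) (insufficient res1)
Permanently blocked: W5 and W1.
(3) Precisely 0 of the possible complete orderings are safe sequences.


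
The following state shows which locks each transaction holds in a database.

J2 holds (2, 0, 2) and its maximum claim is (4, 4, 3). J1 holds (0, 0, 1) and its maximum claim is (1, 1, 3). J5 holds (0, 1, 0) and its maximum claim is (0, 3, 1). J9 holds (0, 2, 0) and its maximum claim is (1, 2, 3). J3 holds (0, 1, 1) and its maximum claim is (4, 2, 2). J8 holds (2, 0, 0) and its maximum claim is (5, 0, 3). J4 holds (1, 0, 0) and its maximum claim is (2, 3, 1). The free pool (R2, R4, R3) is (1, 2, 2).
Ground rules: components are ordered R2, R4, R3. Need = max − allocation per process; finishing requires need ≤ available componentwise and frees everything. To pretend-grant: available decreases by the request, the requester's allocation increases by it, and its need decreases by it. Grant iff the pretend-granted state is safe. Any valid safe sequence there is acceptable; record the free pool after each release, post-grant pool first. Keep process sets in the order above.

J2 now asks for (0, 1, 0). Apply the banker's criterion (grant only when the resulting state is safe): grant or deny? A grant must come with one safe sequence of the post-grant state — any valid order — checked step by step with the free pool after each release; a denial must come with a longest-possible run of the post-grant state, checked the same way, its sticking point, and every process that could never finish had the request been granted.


GRANT — the state after the grant stays safe, e.g. via J1, J9, J4, J2, J5, J8, J3.
Key observation: granting shrinks the pool to (1, 1, 2), yet J1 still fits and the chain goes through.
Step-by-step check of the post-grant state:
  pool = (1, 1, 2)
  J1 needs (1, 1, 2) <= (1, 1, 2) -> finishes; pool += (0, 0, 1) = (1, 1, 3)
  J9 needs (1, 0, 3) <= (1, 1, 3) -> finishes; pool += (0, 2, 0) = (1, 3, 3)
  J4 needs (1, 3, 1) <= (1, 3, 3) -> finishes; pool += (1, 0, 0) = (2, 3, 3)
  J2 needs (2, 3, 1) <= (2, 3, 3) -> finishes; pool += (2, 1, 2) = (4, 4, 5)
  J5 needs (0, 2, 1) <= (4, 4, 5) -> finishes; pool += (0, 1, 0) = (4, 5, 5)
  J8 needs (3, 0, 3) <= (4, 5, 5) -> finishes; pool += (2, 0, 0) = (6, 5, 5)
  J3 needs (4, 1, 1) <= (6, 5, 5) -> finishes; pool += (0, 1, 1) = (6, 6, 6)


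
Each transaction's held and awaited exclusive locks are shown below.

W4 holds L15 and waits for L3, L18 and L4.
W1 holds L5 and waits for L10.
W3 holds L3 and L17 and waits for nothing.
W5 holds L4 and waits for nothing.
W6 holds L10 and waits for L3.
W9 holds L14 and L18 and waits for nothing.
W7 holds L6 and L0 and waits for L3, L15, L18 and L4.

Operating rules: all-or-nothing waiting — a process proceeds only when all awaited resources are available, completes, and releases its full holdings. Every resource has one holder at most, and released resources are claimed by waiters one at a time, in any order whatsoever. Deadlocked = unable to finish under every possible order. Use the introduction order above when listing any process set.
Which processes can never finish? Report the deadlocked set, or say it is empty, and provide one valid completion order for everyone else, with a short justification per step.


No process is deadlocked.
Key observation: the wait graph is acyclic; completion cascades from the unblocked processes through everyone else.
The rest can finish in the order W9, W3, W5, W6, W4, W7, W1.
Step-by-step check:
  run W9 (it waits on nothing); releases L14 and L18
  run W3 (it waits on nothing); releases L3 and L17
  run W5 (it waits on nothing); releases L4
  W6 waits on L3 — all released -> runs and releases L10
  W4 waits on L3, L18 and L4 — all released -> runs and releases L15
  W7 waits on L3, L15, L18 and L4 — all released -> runs and releases L6 and L0
  W1 waits on L10 — all released -> runs and releases L5


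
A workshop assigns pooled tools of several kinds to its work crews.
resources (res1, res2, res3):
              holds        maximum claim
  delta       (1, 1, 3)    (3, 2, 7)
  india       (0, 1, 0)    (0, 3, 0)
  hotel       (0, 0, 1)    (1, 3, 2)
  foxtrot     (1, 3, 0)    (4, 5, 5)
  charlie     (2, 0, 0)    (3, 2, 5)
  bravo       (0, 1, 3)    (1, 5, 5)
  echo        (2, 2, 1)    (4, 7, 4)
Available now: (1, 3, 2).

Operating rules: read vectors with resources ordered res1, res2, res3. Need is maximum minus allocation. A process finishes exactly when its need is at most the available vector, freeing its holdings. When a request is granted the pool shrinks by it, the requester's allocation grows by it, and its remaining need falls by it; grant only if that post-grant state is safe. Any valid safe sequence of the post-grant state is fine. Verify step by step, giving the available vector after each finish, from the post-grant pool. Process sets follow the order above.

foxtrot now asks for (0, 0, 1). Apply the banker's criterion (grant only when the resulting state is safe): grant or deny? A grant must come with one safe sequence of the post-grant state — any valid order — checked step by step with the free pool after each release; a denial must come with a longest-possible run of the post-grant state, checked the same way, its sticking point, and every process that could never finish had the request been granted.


GRANT: granting preserves safety; a valid post-grant sequence is india, hotel, bravo, charlie, foxtrot, echo, delta.
Key observation: post-grant, (1, 3, 1) remains, and an order beginning with india completes everyone.
Verifying the post-grant state step by step:
  pool = (1, 3, 1)
  run india (needs (0, 2, 0), free (1, 3, 1)); after release of (0, 1, 0) the pool is (1, 4, 1)
  run hotel (needs (1, 3, 1), free (1, 4, 1)); after release of (0, 0, 1) the pool is (1, 4, 2)
  run bravo (needs (1, 4, 2), free (1, 4, 2)); after release of (0, 1, 3) the pool is (1, 5, 5)
  run charlie (needs (1, 2, 5), free (1, 5, 5)); after release of (2, 0, 0) the pool is (3, 5, 5)
  run foxtrot (needs (3, 2, 4), free (3, 5, 5)); after release of (1, 3, 1) the pool is (4, 8, 6)
  run echo (needs (2, 5, 3), free (4, 8, 6)); after release of (2, 2, 1) the pool is (6, 10, 7)
  run delta (needs (2, 1, 4), free (6, 10, 7)); after release of (1, 1, 3) the pool is (7, 11, 10)
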